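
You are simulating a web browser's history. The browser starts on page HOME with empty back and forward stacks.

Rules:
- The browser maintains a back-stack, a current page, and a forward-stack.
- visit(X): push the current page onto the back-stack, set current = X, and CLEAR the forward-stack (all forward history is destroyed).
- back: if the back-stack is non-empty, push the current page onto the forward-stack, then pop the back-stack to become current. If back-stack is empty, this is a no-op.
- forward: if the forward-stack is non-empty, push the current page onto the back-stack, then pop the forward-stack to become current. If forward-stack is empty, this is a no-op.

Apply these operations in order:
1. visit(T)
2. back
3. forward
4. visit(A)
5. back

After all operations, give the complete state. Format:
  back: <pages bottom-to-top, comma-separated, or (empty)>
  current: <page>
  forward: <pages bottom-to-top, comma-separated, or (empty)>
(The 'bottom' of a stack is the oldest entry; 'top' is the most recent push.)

Answer: back: HOME
current: T
forward: A

Derivation:
After 1 (visit(T)): cur=T back=1 fwd=0
After 2 (back): cur=HOME back=0 fwd=1
After 3 (forward): cur=T back=1 fwd=0
After 4 (visit(A)): cur=A back=2 fwd=0
After 5 (back): cur=T back=1 fwd=1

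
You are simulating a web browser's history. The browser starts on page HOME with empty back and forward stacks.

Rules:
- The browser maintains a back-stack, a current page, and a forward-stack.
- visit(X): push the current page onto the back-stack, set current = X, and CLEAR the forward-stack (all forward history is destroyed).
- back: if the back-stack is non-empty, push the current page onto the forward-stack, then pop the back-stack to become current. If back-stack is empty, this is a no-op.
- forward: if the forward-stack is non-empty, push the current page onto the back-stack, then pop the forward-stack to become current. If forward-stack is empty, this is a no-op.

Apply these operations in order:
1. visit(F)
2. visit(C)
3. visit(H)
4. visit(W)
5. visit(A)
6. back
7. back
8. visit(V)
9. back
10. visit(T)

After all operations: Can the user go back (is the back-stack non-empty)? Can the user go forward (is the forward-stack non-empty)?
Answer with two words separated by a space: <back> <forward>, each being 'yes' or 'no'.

After 1 (visit(F)): cur=F back=1 fwd=0
After 2 (visit(C)): cur=C back=2 fwd=0
After 3 (visit(H)): cur=H back=3 fwd=0
After 4 (visit(W)): cur=W back=4 fwd=0
After 5 (visit(A)): cur=A back=5 fwd=0
After 6 (back): cur=W back=4 fwd=1
After 7 (back): cur=H back=3 fwd=2
After 8 (visit(V)): cur=V back=4 fwd=0
After 9 (back): cur=H back=3 fwd=1
After 10 (visit(T)): cur=T back=4 fwd=0

Answer: yes no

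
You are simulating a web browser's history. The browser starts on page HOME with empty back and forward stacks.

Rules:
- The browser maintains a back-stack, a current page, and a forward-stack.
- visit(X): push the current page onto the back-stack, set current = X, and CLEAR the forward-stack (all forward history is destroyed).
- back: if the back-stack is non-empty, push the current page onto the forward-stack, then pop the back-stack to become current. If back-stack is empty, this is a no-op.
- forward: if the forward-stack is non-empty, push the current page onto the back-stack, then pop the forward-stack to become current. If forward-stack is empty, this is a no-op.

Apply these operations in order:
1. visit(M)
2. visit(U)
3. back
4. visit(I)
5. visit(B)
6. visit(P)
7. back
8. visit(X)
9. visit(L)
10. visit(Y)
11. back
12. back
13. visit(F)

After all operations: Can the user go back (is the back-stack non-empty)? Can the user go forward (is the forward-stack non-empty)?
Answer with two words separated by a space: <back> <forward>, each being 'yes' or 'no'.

Answer: yes no

Derivation:
After 1 (visit(M)): cur=M back=1 fwd=0
After 2 (visit(U)): cur=U back=2 fwd=0
After 3 (back): cur=M back=1 fwd=1
After 4 (visit(I)): cur=I back=2 fwd=0
After 5 (visit(B)): cur=B back=3 fwd=0
After 6 (visit(P)): cur=P back=4 fwd=0
After 7 (back): cur=B back=3 fwd=1
After 8 (visit(X)): cur=X back=4 fwd=0
After 9 (visit(L)): cur=L back=5 fwd=0
After 10 (visit(Y)): cur=Y back=6 fwd=0
After 11 (back): cur=L back=5 fwd=1
After 12 (back): cur=X back=4 fwd=2
After 13 (visit(F)): cur=F back=5 fwd=0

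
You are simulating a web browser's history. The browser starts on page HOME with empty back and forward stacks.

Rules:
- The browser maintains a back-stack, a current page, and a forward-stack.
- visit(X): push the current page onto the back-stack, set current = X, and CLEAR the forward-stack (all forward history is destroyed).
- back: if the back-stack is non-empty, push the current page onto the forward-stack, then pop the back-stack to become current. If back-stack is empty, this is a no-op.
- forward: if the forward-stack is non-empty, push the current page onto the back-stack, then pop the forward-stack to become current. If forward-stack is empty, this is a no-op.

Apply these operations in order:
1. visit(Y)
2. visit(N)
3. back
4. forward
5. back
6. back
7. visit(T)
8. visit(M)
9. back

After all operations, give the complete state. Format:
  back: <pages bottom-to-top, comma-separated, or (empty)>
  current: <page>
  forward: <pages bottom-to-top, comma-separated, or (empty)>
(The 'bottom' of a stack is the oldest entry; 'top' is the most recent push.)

Answer: back: HOME
current: T
forward: M

Derivation:
After 1 (visit(Y)): cur=Y back=1 fwd=0
After 2 (visit(N)): cur=N back=2 fwd=0
After 3 (back): cur=Y back=1 fwd=1
After 4 (forward): cur=N back=2 fwd=0
After 5 (back): cur=Y back=1 fwd=1
After 6 (back): cur=HOME back=0 fwd=2
After 7 (visit(T)): cur=T back=1 fwd=0
After 8 (visit(M)): cur=M back=2 fwd=0
After 9 (back): cur=T back=1 fwd=1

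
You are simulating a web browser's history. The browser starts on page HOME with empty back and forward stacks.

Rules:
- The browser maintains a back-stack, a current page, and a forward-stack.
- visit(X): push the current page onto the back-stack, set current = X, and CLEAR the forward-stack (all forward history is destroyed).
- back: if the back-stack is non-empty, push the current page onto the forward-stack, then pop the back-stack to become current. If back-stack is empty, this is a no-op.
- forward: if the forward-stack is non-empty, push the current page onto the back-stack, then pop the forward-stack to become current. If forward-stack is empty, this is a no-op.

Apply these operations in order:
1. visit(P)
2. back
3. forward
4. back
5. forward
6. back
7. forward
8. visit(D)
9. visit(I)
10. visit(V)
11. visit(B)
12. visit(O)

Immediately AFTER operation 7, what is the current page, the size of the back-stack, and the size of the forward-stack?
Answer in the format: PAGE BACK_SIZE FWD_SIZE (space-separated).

After 1 (visit(P)): cur=P back=1 fwd=0
After 2 (back): cur=HOME back=0 fwd=1
After 3 (forward): cur=P back=1 fwd=0
After 4 (back): cur=HOME back=0 fwd=1
After 5 (forward): cur=P back=1 fwd=0
After 6 (back): cur=HOME back=0 fwd=1
After 7 (forward): cur=P back=1 fwd=0

P 1 0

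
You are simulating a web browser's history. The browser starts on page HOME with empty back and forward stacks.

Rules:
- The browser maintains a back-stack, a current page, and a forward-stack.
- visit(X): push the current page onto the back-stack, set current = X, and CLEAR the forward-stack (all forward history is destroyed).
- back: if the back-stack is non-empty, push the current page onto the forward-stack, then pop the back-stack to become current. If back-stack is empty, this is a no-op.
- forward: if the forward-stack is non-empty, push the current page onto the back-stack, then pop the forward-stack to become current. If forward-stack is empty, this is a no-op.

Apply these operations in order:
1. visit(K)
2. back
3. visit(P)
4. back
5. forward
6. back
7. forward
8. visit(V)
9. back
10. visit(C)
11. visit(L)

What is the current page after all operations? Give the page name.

After 1 (visit(K)): cur=K back=1 fwd=0
After 2 (back): cur=HOME back=0 fwd=1
After 3 (visit(P)): cur=P back=1 fwd=0
After 4 (back): cur=HOME back=0 fwd=1
After 5 (forward): cur=P back=1 fwd=0
After 6 (back): cur=HOME back=0 fwd=1
After 7 (forward): cur=P back=1 fwd=0
After 8 (visit(V)): cur=V back=2 fwd=0
After 9 (back): cur=P back=1 fwd=1
After 10 (visit(C)): cur=C back=2 fwd=0
After 11 (visit(L)): cur=L back=3 fwd=0

Answer: L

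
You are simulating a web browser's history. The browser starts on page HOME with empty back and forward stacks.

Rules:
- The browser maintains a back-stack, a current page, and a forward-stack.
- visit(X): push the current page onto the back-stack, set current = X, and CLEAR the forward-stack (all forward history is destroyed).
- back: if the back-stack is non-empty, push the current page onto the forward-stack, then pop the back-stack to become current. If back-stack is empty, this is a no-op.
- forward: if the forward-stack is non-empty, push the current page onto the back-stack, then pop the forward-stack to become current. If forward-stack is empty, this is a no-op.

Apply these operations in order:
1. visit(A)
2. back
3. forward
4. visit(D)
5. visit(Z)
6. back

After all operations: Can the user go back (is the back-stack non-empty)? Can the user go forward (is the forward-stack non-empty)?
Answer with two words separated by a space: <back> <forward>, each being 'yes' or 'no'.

After 1 (visit(A)): cur=A back=1 fwd=0
After 2 (back): cur=HOME back=0 fwd=1
After 3 (forward): cur=A back=1 fwd=0
After 4 (visit(D)): cur=D back=2 fwd=0
After 5 (visit(Z)): cur=Z back=3 fwd=0
After 6 (back): cur=D back=2 fwd=1

Answer: yes yes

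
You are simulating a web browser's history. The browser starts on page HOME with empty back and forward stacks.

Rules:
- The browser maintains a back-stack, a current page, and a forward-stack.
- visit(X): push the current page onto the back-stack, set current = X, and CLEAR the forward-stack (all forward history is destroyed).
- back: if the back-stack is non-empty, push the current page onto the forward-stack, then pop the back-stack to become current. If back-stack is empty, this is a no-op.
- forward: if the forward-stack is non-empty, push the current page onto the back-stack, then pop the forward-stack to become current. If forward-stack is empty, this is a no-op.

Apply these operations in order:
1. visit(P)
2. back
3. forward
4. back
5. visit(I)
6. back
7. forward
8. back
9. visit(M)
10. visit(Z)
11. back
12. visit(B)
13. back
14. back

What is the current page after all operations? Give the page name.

After 1 (visit(P)): cur=P back=1 fwd=0
After 2 (back): cur=HOME back=0 fwd=1
After 3 (forward): cur=P back=1 fwd=0
After 4 (back): cur=HOME back=0 fwd=1
After 5 (visit(I)): cur=I back=1 fwd=0
After 6 (back): cur=HOME back=0 fwd=1
After 7 (forward): cur=I back=1 fwd=0
After 8 (back): cur=HOME back=0 fwd=1
After 9 (visit(M)): cur=M back=1 fwd=0
After 10 (visit(Z)): cur=Z back=2 fwd=0
After 11 (back): cur=M back=1 fwd=1
After 12 (visit(B)): cur=B back=2 fwd=0
After 13 (back): cur=M back=1 fwd=1
After 14 (back): cur=HOME back=0 fwd=2

Answer: HOME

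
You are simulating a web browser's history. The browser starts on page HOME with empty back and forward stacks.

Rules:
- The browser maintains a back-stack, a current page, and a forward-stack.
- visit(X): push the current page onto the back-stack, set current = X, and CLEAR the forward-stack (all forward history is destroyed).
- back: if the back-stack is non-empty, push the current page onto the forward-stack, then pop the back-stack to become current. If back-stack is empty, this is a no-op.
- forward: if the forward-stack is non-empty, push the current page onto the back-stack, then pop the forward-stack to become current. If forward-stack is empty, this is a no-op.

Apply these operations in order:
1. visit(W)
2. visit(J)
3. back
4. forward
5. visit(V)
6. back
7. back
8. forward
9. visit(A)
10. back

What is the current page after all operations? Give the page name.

Answer: J

Derivation:
After 1 (visit(W)): cur=W back=1 fwd=0
After 2 (visit(J)): cur=J back=2 fwd=0
After 3 (back): cur=W back=1 fwd=1
After 4 (forward): cur=J back=2 fwd=0
After 5 (visit(V)): cur=V back=3 fwd=0
After 6 (back): cur=J back=2 fwd=1
After 7 (back): cur=W back=1 fwd=2
After 8 (forward): cur=J back=2 fwd=1
After 9 (visit(A)): cur=A back=3 fwd=0
After 10 (back): cur=J back=2 fwd=1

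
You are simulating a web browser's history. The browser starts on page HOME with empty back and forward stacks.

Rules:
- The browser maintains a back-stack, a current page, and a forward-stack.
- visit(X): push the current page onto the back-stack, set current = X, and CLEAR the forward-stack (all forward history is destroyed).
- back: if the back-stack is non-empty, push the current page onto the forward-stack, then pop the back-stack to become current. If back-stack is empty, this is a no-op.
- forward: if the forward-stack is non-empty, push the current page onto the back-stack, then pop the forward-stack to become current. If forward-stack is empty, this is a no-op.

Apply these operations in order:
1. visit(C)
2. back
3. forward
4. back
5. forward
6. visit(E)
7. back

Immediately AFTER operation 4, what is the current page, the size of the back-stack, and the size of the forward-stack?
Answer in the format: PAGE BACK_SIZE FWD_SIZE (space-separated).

After 1 (visit(C)): cur=C back=1 fwd=0
After 2 (back): cur=HOME back=0 fwd=1
After 3 (forward): cur=C back=1 fwd=0
After 4 (back): cur=HOME back=0 fwd=1

HOME 0 1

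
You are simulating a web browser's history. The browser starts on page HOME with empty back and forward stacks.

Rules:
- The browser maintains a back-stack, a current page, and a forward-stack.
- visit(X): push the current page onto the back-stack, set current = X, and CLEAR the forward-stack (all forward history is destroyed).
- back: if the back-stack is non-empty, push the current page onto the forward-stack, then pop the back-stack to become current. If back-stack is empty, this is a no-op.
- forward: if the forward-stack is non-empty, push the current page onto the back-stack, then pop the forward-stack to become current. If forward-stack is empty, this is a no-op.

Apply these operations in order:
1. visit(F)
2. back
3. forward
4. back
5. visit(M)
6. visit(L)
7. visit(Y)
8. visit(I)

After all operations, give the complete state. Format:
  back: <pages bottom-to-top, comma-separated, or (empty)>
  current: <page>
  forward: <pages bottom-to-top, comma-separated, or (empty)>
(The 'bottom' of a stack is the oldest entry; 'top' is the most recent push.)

Answer: back: HOME,M,L,Y
current: I
forward: (empty)

Derivation:
After 1 (visit(F)): cur=F back=1 fwd=0
After 2 (back): cur=HOME back=0 fwd=1
After 3 (forward): cur=F back=1 fwd=0
After 4 (back): cur=HOME back=0 fwd=1
After 5 (visit(M)): cur=M back=1 fwd=0
After 6 (visit(L)): cur=L back=2 fwd=0
After 7 (visit(Y)): cur=Y back=3 fwd=0
After 8 (visit(I)): cur=I back=4 fwd=0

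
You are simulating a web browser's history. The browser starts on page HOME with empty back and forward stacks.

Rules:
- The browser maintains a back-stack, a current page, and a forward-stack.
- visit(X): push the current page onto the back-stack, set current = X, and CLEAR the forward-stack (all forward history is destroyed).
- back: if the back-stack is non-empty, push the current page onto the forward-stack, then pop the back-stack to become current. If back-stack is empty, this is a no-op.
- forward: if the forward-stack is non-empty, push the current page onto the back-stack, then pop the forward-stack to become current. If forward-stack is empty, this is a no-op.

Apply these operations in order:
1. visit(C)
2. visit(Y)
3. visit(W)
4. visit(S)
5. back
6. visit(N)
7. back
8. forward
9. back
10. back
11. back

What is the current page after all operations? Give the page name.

Answer: C

Derivation:
After 1 (visit(C)): cur=C back=1 fwd=0
After 2 (visit(Y)): cur=Y back=2 fwd=0
After 3 (visit(W)): cur=W back=3 fwd=0
After 4 (visit(S)): cur=S back=4 fwd=0
After 5 (back): cur=W back=3 fwd=1
After 6 (visit(N)): cur=N back=4 fwd=0
After 7 (back): cur=W back=3 fwd=1
After 8 (forward): cur=N back=4 fwd=0
After 9 (back): cur=W back=3 fwd=1
After 10 (back): cur=Y back=2 fwd=2
After 11 (back): cur=C back=1 fwd=3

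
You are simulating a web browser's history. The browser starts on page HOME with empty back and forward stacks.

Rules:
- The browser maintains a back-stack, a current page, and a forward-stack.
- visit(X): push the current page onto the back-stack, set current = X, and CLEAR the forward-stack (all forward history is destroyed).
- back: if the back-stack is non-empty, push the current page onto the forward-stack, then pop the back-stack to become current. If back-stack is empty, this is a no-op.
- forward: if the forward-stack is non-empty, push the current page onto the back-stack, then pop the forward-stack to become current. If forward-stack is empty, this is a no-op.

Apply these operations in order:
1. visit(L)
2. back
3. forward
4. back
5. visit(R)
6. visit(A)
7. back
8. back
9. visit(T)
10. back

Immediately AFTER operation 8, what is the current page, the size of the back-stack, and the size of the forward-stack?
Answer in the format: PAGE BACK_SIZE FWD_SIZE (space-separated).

After 1 (visit(L)): cur=L back=1 fwd=0
After 2 (back): cur=HOME back=0 fwd=1
After 3 (forward): cur=L back=1 fwd=0
After 4 (back): cur=HOME back=0 fwd=1
After 5 (visit(R)): cur=R back=1 fwd=0
After 6 (visit(A)): cur=A back=2 fwd=0
After 7 (back): cur=R back=1 fwd=1
After 8 (back): cur=HOME back=0 fwd=2

HOME 0 2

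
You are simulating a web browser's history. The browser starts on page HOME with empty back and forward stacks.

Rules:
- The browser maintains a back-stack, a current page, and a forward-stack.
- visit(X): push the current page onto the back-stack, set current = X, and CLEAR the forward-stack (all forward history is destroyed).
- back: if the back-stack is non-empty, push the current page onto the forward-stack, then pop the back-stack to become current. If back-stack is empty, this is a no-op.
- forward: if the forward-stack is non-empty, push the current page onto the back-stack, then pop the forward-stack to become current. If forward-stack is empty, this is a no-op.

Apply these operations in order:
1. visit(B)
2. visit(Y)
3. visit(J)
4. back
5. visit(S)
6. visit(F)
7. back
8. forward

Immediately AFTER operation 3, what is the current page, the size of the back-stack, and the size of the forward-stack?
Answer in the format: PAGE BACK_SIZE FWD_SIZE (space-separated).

After 1 (visit(B)): cur=B back=1 fwd=0
After 2 (visit(Y)): cur=Y back=2 fwd=0
After 3 (visit(J)): cur=J back=3 fwd=0

J 3 0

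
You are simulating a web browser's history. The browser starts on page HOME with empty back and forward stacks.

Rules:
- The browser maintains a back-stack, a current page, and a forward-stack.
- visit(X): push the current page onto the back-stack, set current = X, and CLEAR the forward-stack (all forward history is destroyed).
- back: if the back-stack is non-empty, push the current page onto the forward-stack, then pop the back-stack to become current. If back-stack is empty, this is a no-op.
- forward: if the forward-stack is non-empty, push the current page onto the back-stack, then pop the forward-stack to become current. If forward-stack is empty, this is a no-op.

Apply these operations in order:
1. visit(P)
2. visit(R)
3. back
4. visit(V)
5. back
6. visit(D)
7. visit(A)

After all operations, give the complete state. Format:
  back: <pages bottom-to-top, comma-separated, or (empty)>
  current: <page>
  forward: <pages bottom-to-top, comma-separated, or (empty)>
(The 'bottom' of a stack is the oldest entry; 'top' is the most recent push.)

After 1 (visit(P)): cur=P back=1 fwd=0
After 2 (visit(R)): cur=R back=2 fwd=0
After 3 (back): cur=P back=1 fwd=1
After 4 (visit(V)): cur=V back=2 fwd=0
After 5 (back): cur=P back=1 fwd=1
After 6 (visit(D)): cur=D back=2 fwd=0
After 7 (visit(A)): cur=A back=3 fwd=0

Answer: back: HOME,P,D
current: A
forward: (empty)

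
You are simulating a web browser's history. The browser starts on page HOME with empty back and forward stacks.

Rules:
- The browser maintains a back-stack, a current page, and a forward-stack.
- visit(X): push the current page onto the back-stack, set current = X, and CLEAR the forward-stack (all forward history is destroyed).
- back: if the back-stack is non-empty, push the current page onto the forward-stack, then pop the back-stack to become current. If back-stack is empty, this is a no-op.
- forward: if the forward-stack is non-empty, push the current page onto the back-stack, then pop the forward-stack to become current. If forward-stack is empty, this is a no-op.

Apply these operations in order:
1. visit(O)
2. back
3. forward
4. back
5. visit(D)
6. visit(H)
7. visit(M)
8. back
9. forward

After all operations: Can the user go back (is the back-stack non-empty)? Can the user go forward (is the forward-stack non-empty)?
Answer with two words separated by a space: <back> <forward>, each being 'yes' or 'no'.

Answer: yes no

Derivation:
After 1 (visit(O)): cur=O back=1 fwd=0
After 2 (back): cur=HOME back=0 fwd=1
After 3 (forward): cur=O back=1 fwd=0
After 4 (back): cur=HOME back=0 fwd=1
After 5 (visit(D)): cur=D back=1 fwd=0
After 6 (visit(H)): cur=H back=2 fwd=0
After 7 (visit(M)): cur=M back=3 fwd=0
After 8 (back): cur=H back=2 fwd=1
After 9 (forward): cur=M back=3 fwd=0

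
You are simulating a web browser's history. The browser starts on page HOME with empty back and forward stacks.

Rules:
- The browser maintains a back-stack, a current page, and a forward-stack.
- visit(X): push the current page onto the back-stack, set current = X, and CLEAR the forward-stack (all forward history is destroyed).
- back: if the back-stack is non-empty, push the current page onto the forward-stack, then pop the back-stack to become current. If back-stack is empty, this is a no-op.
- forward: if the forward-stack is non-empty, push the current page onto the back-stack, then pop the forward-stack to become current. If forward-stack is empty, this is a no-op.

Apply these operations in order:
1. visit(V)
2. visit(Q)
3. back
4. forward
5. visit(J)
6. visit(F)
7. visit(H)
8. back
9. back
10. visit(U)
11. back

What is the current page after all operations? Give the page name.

Answer: J

Derivation:
After 1 (visit(V)): cur=V back=1 fwd=0
After 2 (visit(Q)): cur=Q back=2 fwd=0
After 3 (back): cur=V back=1 fwd=1
After 4 (forward): cur=Q back=2 fwd=0
After 5 (visit(J)): cur=J back=3 fwd=0
After 6 (visit(F)): cur=F back=4 fwd=0
After 7 (visit(H)): cur=H back=5 fwd=0
After 8 (back): cur=F back=4 fwd=1
After 9 (back): cur=J back=3 fwd=2
After 10 (visit(U)): cur=U back=4 fwd=0
After 11 (back): cur=J back=3 fwd=1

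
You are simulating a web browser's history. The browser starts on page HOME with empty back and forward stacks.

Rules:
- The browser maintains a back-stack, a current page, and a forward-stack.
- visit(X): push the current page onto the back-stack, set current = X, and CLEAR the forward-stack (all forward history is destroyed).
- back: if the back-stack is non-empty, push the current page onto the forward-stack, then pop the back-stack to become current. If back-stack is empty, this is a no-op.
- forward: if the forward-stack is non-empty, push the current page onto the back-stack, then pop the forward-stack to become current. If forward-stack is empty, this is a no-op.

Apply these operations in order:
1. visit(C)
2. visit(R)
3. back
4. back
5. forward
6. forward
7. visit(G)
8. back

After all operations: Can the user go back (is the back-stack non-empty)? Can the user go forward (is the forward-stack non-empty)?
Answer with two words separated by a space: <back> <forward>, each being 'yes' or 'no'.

After 1 (visit(C)): cur=C back=1 fwd=0
After 2 (visit(R)): cur=R back=2 fwd=0
After 3 (back): cur=C back=1 fwd=1
After 4 (back): cur=HOME back=0 fwd=2
After 5 (forward): cur=C back=1 fwd=1
After 6 (forward): cur=R back=2 fwd=0
After 7 (visit(G)): cur=G back=3 fwd=0
After 8 (back): cur=R back=2 fwd=1

Answer: yes yes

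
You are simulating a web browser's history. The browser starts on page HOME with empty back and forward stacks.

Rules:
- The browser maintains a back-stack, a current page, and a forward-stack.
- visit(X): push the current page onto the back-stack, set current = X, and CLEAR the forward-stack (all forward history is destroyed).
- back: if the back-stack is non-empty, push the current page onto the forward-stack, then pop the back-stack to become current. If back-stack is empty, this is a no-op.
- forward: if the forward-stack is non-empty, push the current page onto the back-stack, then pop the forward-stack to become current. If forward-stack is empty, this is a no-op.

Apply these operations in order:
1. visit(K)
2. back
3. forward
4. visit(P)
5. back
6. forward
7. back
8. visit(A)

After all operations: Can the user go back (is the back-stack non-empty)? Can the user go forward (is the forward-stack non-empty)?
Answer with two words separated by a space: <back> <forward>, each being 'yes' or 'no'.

Answer: yes no

Derivation:
After 1 (visit(K)): cur=K back=1 fwd=0
After 2 (back): cur=HOME back=0 fwd=1
After 3 (forward): cur=K back=1 fwd=0
After 4 (visit(P)): cur=P back=2 fwd=0
After 5 (back): cur=K back=1 fwd=1
After 6 (forward): cur=P back=2 fwd=0
After 7 (back): cur=K back=1 fwd=1
After 8 (visit(A)): cur=A back=2 fwd=0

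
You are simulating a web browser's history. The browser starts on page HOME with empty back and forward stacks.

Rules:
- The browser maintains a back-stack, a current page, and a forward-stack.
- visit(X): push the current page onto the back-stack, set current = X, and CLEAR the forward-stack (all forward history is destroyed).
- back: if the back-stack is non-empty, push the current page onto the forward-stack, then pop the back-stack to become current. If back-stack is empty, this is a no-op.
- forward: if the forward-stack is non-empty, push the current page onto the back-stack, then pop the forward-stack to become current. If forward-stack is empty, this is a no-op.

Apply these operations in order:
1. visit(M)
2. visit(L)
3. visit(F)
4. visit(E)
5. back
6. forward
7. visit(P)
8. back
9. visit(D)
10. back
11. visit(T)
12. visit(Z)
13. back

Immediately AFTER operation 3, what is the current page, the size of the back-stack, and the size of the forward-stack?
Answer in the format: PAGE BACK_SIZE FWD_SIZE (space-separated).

After 1 (visit(M)): cur=M back=1 fwd=0
After 2 (visit(L)): cur=L back=2 fwd=0
After 3 (visit(F)): cur=F back=3 fwd=0

F 3 0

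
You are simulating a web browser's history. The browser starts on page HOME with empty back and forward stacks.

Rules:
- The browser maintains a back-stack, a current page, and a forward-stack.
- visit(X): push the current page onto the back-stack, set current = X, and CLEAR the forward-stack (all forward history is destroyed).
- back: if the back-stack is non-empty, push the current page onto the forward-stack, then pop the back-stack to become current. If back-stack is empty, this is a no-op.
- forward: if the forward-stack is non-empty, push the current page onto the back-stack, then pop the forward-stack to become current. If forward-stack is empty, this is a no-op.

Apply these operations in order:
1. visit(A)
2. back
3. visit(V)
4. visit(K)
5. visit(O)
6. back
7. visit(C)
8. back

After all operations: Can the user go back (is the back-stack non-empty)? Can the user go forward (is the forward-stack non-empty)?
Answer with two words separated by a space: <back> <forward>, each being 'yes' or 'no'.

Answer: yes yes

Derivation:
After 1 (visit(A)): cur=A back=1 fwd=0
After 2 (back): cur=HOME back=0 fwd=1
After 3 (visit(V)): cur=V back=1 fwd=0
After 4 (visit(K)): cur=K back=2 fwd=0
After 5 (visit(O)): cur=O back=3 fwd=0
After 6 (back): cur=K back=2 fwd=1
After 7 (visit(C)): cur=C back=3 fwd=0
After 8 (back): cur=K back=2 fwd=1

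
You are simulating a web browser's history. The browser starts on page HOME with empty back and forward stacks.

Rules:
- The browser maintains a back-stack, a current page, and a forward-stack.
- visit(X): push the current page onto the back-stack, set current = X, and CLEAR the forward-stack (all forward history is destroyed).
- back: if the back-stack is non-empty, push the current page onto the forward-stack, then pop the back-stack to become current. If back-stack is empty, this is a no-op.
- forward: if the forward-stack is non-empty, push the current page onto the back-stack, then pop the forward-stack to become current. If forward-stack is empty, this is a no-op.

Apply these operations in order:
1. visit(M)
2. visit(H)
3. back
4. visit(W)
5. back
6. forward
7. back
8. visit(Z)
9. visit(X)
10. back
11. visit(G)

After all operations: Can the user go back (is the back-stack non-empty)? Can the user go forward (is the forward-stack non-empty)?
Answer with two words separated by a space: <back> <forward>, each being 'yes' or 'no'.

Answer: yes no

Derivation:
After 1 (visit(M)): cur=M back=1 fwd=0
After 2 (visit(H)): cur=H back=2 fwd=0
After 3 (back): cur=M back=1 fwd=1
After 4 (visit(W)): cur=W back=2 fwd=0
After 5 (back): cur=M back=1 fwd=1
After 6 (forward): cur=W back=2 fwd=0
After 7 (back): cur=M back=1 fwd=1
After 8 (visit(Z)): cur=Z back=2 fwd=0
After 9 (visit(X)): cur=X back=3 fwd=0
After 10 (back): cur=Z back=2 fwd=1
After 11 (visit(G)): cur=G back=3 fwd=0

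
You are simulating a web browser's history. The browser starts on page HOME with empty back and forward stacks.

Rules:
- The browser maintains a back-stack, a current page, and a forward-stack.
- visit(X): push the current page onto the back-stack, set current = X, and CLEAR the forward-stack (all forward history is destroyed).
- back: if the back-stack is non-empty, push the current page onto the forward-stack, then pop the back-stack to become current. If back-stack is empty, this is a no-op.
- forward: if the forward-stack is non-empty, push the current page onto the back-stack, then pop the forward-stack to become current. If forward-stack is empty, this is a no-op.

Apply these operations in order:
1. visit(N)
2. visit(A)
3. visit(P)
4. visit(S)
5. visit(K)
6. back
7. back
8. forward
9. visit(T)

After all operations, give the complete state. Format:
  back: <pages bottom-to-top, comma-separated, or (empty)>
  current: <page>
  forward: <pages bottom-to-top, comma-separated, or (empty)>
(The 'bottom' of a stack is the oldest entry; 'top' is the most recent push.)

Answer: back: HOME,N,A,P,S
current: T
forward: (empty)

Derivation:
After 1 (visit(N)): cur=N back=1 fwd=0
After 2 (visit(A)): cur=A back=2 fwd=0
After 3 (visit(P)): cur=P back=3 fwd=0
After 4 (visit(S)): cur=S back=4 fwd=0
After 5 (visit(K)): cur=K back=5 fwd=0
After 6 (back): cur=S back=4 fwd=1
After 7 (back): cur=P back=3 fwd=2
After 8 (forward): cur=S back=4 fwd=1
After 9 (visit(T)): cur=T back=5 fwd=0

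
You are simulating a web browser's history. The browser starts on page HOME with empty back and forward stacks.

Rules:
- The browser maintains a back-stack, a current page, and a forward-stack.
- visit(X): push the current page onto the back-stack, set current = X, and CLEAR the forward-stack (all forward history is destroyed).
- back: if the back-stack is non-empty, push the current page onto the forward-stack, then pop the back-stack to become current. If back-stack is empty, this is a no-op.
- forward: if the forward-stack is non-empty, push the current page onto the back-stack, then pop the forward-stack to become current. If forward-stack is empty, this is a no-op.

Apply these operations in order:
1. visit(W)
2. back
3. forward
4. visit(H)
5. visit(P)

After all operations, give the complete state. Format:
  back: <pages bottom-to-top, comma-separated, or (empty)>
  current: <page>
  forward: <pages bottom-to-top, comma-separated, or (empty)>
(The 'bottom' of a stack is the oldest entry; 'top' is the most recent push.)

Answer: back: HOME,W,H
current: P
forward: (empty)

Derivation:
After 1 (visit(W)): cur=W back=1 fwd=0
After 2 (back): cur=HOME back=0 fwd=1
After 3 (forward): cur=W back=1 fwd=0
After 4 (visit(H)): cur=H back=2 fwd=0
After 5 (visit(P)): cur=P back=3 fwd=0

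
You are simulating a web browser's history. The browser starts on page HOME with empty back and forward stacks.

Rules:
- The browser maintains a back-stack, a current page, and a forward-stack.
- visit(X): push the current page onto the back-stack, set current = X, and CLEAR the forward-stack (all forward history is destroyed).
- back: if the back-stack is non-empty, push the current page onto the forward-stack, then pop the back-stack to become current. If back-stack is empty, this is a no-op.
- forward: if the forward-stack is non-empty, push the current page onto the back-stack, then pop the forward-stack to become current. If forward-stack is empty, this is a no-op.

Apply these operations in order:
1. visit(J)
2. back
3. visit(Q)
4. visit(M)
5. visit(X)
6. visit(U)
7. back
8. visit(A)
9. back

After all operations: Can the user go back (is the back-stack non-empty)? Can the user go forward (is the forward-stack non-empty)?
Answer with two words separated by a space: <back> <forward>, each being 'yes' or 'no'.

Answer: yes yes

Derivation:
After 1 (visit(J)): cur=J back=1 fwd=0
After 2 (back): cur=HOME back=0 fwd=1
After 3 (visit(Q)): cur=Q back=1 fwd=0
After 4 (visit(M)): cur=M back=2 fwd=0
After 5 (visit(X)): cur=X back=3 fwd=0
After 6 (visit(U)): cur=U back=4 fwd=0
After 7 (back): cur=X back=3 fwd=1
After 8 (visit(A)): cur=A back=4 fwd=0
After 9 (back): cur=X back=3 fwd=1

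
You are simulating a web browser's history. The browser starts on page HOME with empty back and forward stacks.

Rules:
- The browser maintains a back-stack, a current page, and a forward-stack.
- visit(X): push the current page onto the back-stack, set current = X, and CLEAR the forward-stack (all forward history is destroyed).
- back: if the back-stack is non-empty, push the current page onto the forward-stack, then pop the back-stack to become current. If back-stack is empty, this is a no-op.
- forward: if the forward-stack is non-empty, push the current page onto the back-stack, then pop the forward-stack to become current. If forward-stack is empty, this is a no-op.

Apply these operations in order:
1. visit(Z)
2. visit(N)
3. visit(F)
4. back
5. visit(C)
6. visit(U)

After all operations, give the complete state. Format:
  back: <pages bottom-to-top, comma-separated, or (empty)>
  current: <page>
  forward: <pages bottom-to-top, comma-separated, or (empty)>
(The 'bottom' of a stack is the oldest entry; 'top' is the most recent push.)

Answer: back: HOME,Z,N,C
current: U
forward: (empty)

Derivation:
After 1 (visit(Z)): cur=Z back=1 fwd=0
After 2 (visit(N)): cur=N back=2 fwd=0
After 3 (visit(F)): cur=F back=3 fwd=0
After 4 (back): cur=N back=2 fwd=1
After 5 (visit(C)): cur=C back=3 fwd=0
After 6 (visit(U)): cur=U back=4 fwd=0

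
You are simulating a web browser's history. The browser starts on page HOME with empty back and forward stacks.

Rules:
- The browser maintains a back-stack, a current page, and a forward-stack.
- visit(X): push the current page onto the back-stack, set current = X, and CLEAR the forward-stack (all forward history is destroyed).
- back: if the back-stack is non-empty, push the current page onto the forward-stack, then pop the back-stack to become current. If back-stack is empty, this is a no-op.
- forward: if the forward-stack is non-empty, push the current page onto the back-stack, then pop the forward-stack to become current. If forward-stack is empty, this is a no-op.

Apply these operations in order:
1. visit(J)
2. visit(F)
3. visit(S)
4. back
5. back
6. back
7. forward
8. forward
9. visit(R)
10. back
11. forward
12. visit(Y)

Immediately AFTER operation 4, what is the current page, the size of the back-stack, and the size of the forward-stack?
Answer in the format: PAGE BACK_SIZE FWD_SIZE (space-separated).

After 1 (visit(J)): cur=J back=1 fwd=0
After 2 (visit(F)): cur=F back=2 fwd=0
After 3 (visit(S)): cur=S back=3 fwd=0
After 4 (back): cur=F back=2 fwd=1

F 2 1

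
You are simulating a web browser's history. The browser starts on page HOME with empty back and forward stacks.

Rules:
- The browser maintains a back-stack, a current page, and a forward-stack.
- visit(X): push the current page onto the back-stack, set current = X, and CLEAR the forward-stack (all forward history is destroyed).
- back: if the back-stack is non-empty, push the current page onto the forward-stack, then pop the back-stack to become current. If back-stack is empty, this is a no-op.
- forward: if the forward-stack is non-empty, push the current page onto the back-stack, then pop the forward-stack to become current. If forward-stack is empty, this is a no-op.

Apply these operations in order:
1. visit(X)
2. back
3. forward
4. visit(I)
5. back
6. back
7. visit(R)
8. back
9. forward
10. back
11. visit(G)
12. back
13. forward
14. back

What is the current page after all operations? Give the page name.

After 1 (visit(X)): cur=X back=1 fwd=0
After 2 (back): cur=HOME back=0 fwd=1
After 3 (forward): cur=X back=1 fwd=0
After 4 (visit(I)): cur=I back=2 fwd=0
After 5 (back): cur=X back=1 fwd=1
After 6 (back): cur=HOME back=0 fwd=2
After 7 (visit(R)): cur=R back=1 fwd=0
After 8 (back): cur=HOME back=0 fwd=1
After 9 (forward): cur=R back=1 fwd=0
After 10 (back): cur=HOME back=0 fwd=1
After 11 (visit(G)): cur=G back=1 fwd=0
After 12 (back): cur=HOME back=0 fwd=1
After 13 (forward): cur=G back=1 fwd=0
After 14 (back): cur=HOME back=0 fwd=1

Answer: HOME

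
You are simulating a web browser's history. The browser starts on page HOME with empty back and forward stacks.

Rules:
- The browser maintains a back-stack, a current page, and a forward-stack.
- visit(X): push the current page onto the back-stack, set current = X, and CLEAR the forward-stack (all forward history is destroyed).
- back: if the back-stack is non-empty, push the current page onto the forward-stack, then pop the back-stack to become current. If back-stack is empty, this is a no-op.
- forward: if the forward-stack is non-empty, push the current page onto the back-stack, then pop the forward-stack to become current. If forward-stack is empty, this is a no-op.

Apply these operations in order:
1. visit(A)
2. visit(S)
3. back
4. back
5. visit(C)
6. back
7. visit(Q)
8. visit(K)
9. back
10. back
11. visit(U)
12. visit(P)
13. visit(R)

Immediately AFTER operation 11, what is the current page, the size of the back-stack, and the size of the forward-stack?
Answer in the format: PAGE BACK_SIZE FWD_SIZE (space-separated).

After 1 (visit(A)): cur=A back=1 fwd=0
After 2 (visit(S)): cur=S back=2 fwd=0
After 3 (back): cur=A back=1 fwd=1
After 4 (back): cur=HOME back=0 fwd=2
After 5 (visit(C)): cur=C back=1 fwd=0
After 6 (back): cur=HOME back=0 fwd=1
After 7 (visit(Q)): cur=Q back=1 fwd=0
After 8 (visit(K)): cur=K back=2 fwd=0
After 9 (back): cur=Q back=1 fwd=1
After 10 (back): cur=HOME back=0 fwd=2
After 11 (visit(U)): cur=U back=1 fwd=0

U 1 0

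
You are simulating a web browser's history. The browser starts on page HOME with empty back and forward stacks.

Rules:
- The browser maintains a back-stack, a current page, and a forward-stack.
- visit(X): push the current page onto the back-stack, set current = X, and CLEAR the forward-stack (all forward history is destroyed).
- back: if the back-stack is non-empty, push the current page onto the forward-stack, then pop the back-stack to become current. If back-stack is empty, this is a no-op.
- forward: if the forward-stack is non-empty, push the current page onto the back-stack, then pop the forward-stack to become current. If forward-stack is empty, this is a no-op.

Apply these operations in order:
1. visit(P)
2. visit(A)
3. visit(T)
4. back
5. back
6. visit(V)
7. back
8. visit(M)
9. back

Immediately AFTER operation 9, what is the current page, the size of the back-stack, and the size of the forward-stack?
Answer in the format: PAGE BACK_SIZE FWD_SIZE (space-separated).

After 1 (visit(P)): cur=P back=1 fwd=0
After 2 (visit(A)): cur=A back=2 fwd=0
After 3 (visit(T)): cur=T back=3 fwd=0
After 4 (back): cur=A back=2 fwd=1
After 5 (back): cur=P back=1 fwd=2
After 6 (visit(V)): cur=V back=2 fwd=0
After 7 (back): cur=P back=1 fwd=1
After 8 (visit(M)): cur=M back=2 fwd=0
After 9 (back): cur=P back=1 fwd=1

P 1 1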